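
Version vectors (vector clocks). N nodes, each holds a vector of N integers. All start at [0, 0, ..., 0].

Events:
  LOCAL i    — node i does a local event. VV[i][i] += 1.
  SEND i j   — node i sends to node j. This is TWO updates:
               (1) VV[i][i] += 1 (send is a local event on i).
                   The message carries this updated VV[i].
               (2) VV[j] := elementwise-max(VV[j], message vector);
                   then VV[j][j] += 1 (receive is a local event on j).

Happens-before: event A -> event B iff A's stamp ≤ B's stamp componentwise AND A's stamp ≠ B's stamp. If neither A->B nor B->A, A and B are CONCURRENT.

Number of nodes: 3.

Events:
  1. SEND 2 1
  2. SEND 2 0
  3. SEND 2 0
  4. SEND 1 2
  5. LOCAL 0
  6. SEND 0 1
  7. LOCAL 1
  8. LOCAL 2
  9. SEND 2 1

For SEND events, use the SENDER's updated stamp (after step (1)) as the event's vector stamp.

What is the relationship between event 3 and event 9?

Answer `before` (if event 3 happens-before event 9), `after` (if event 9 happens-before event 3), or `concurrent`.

Initial: VV[0]=[0, 0, 0]
Initial: VV[1]=[0, 0, 0]
Initial: VV[2]=[0, 0, 0]
Event 1: SEND 2->1: VV[2][2]++ -> VV[2]=[0, 0, 1], msg_vec=[0, 0, 1]; VV[1]=max(VV[1],msg_vec) then VV[1][1]++ -> VV[1]=[0, 1, 1]
Event 2: SEND 2->0: VV[2][2]++ -> VV[2]=[0, 0, 2], msg_vec=[0, 0, 2]; VV[0]=max(VV[0],msg_vec) then VV[0][0]++ -> VV[0]=[1, 0, 2]
Event 3: SEND 2->0: VV[2][2]++ -> VV[2]=[0, 0, 3], msg_vec=[0, 0, 3]; VV[0]=max(VV[0],msg_vec) then VV[0][0]++ -> VV[0]=[2, 0, 3]
Event 4: SEND 1->2: VV[1][1]++ -> VV[1]=[0, 2, 1], msg_vec=[0, 2, 1]; VV[2]=max(VV[2],msg_vec) then VV[2][2]++ -> VV[2]=[0, 2, 4]
Event 5: LOCAL 0: VV[0][0]++ -> VV[0]=[3, 0, 3]
Event 6: SEND 0->1: VV[0][0]++ -> VV[0]=[4, 0, 3], msg_vec=[4, 0, 3]; VV[1]=max(VV[1],msg_vec) then VV[1][1]++ -> VV[1]=[4, 3, 3]
Event 7: LOCAL 1: VV[1][1]++ -> VV[1]=[4, 4, 3]
Event 8: LOCAL 2: VV[2][2]++ -> VV[2]=[0, 2, 5]
Event 9: SEND 2->1: VV[2][2]++ -> VV[2]=[0, 2, 6], msg_vec=[0, 2, 6]; VV[1]=max(VV[1],msg_vec) then VV[1][1]++ -> VV[1]=[4, 5, 6]
Event 3 stamp: [0, 0, 3]
Event 9 stamp: [0, 2, 6]
[0, 0, 3] <= [0, 2, 6]? True
[0, 2, 6] <= [0, 0, 3]? False
Relation: before

Answer: before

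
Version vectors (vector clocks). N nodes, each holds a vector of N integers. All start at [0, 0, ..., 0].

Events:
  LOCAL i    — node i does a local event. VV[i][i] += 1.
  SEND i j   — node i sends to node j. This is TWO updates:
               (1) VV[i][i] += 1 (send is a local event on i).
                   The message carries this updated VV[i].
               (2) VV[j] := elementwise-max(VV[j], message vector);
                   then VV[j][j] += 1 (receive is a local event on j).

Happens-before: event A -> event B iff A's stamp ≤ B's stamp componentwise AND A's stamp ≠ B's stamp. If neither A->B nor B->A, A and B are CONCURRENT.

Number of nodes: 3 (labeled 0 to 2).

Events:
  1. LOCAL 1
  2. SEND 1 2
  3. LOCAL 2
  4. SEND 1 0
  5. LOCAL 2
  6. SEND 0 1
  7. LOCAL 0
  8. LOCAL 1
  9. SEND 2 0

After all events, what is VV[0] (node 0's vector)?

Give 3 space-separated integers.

Initial: VV[0]=[0, 0, 0]
Initial: VV[1]=[0, 0, 0]
Initial: VV[2]=[0, 0, 0]
Event 1: LOCAL 1: VV[1][1]++ -> VV[1]=[0, 1, 0]
Event 2: SEND 1->2: VV[1][1]++ -> VV[1]=[0, 2, 0], msg_vec=[0, 2, 0]; VV[2]=max(VV[2],msg_vec) then VV[2][2]++ -> VV[2]=[0, 2, 1]
Event 3: LOCAL 2: VV[2][2]++ -> VV[2]=[0, 2, 2]
Event 4: SEND 1->0: VV[1][1]++ -> VV[1]=[0, 3, 0], msg_vec=[0, 3, 0]; VV[0]=max(VV[0],msg_vec) then VV[0][0]++ -> VV[0]=[1, 3, 0]
Event 5: LOCAL 2: VV[2][2]++ -> VV[2]=[0, 2, 3]
Event 6: SEND 0->1: VV[0][0]++ -> VV[0]=[2, 3, 0], msg_vec=[2, 3, 0]; VV[1]=max(VV[1],msg_vec) then VV[1][1]++ -> VV[1]=[2, 4, 0]
Event 7: LOCAL 0: VV[0][0]++ -> VV[0]=[3, 3, 0]
Event 8: LOCAL 1: VV[1][1]++ -> VV[1]=[2, 5, 0]
Event 9: SEND 2->0: VV[2][2]++ -> VV[2]=[0, 2, 4], msg_vec=[0, 2, 4]; VV[0]=max(VV[0],msg_vec) then VV[0][0]++ -> VV[0]=[4, 3, 4]
Final vectors: VV[0]=[4, 3, 4]; VV[1]=[2, 5, 0]; VV[2]=[0, 2, 4]

Answer: 4 3 4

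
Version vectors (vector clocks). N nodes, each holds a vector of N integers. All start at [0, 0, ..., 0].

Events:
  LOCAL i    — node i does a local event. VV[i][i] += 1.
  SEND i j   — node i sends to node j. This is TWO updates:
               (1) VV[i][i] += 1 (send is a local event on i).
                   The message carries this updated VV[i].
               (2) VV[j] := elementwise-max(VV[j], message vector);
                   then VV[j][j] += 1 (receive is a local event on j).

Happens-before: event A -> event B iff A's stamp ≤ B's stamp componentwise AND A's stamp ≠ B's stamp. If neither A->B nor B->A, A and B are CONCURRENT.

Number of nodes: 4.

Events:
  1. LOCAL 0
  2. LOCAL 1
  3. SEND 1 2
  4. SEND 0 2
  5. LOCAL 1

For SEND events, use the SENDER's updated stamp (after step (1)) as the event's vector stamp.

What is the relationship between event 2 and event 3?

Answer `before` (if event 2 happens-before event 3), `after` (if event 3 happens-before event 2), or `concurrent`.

Answer: before

Derivation:
Initial: VV[0]=[0, 0, 0, 0]
Initial: VV[1]=[0, 0, 0, 0]
Initial: VV[2]=[0, 0, 0, 0]
Initial: VV[3]=[0, 0, 0, 0]
Event 1: LOCAL 0: VV[0][0]++ -> VV[0]=[1, 0, 0, 0]
Event 2: LOCAL 1: VV[1][1]++ -> VV[1]=[0, 1, 0, 0]
Event 3: SEND 1->2: VV[1][1]++ -> VV[1]=[0, 2, 0, 0], msg_vec=[0, 2, 0, 0]; VV[2]=max(VV[2],msg_vec) then VV[2][2]++ -> VV[2]=[0, 2, 1, 0]
Event 4: SEND 0->2: VV[0][0]++ -> VV[0]=[2, 0, 0, 0], msg_vec=[2, 0, 0, 0]; VV[2]=max(VV[2],msg_vec) then VV[2][2]++ -> VV[2]=[2, 2, 2, 0]
Event 5: LOCAL 1: VV[1][1]++ -> VV[1]=[0, 3, 0, 0]
Event 2 stamp: [0, 1, 0, 0]
Event 3 stamp: [0, 2, 0, 0]
[0, 1, 0, 0] <= [0, 2, 0, 0]? True
[0, 2, 0, 0] <= [0, 1, 0, 0]? False
Relation: before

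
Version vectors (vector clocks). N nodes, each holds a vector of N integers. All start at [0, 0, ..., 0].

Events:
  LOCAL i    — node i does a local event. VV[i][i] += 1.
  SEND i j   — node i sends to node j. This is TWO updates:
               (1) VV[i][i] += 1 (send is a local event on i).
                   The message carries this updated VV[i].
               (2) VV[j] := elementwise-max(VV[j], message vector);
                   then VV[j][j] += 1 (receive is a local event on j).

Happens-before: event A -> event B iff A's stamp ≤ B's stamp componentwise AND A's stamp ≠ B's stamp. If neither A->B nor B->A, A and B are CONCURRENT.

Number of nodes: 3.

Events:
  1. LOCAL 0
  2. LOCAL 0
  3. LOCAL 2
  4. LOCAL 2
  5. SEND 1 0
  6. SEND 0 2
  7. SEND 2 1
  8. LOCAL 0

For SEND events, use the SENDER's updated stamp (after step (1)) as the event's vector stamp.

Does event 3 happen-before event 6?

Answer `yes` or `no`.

Initial: VV[0]=[0, 0, 0]
Initial: VV[1]=[0, 0, 0]
Initial: VV[2]=[0, 0, 0]
Event 1: LOCAL 0: VV[0][0]++ -> VV[0]=[1, 0, 0]
Event 2: LOCAL 0: VV[0][0]++ -> VV[0]=[2, 0, 0]
Event 3: LOCAL 2: VV[2][2]++ -> VV[2]=[0, 0, 1]
Event 4: LOCAL 2: VV[2][2]++ -> VV[2]=[0, 0, 2]
Event 5: SEND 1->0: VV[1][1]++ -> VV[1]=[0, 1, 0], msg_vec=[0, 1, 0]; VV[0]=max(VV[0],msg_vec) then VV[0][0]++ -> VV[0]=[3, 1, 0]
Event 6: SEND 0->2: VV[0][0]++ -> VV[0]=[4, 1, 0], msg_vec=[4, 1, 0]; VV[2]=max(VV[2],msg_vec) then VV[2][2]++ -> VV[2]=[4, 1, 3]
Event 7: SEND 2->1: VV[2][2]++ -> VV[2]=[4, 1, 4], msg_vec=[4, 1, 4]; VV[1]=max(VV[1],msg_vec) then VV[1][1]++ -> VV[1]=[4, 2, 4]
Event 8: LOCAL 0: VV[0][0]++ -> VV[0]=[5, 1, 0]
Event 3 stamp: [0, 0, 1]
Event 6 stamp: [4, 1, 0]
[0, 0, 1] <= [4, 1, 0]? False. Equal? False. Happens-before: False

Answer: no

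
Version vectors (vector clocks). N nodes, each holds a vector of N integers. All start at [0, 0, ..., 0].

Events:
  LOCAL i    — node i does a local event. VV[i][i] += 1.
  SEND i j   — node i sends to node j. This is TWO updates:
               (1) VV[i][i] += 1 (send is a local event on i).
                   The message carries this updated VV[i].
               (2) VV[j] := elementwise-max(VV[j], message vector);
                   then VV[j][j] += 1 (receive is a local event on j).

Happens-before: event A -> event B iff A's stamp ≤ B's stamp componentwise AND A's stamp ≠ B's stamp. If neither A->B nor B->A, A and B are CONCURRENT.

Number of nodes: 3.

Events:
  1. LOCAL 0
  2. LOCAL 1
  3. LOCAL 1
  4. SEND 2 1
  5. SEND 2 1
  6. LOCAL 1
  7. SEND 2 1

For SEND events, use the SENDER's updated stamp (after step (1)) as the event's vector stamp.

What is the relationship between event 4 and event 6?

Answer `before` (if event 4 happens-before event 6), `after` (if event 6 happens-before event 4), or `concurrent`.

Answer: before

Derivation:
Initial: VV[0]=[0, 0, 0]
Initial: VV[1]=[0, 0, 0]
Initial: VV[2]=[0, 0, 0]
Event 1: LOCAL 0: VV[0][0]++ -> VV[0]=[1, 0, 0]
Event 2: LOCAL 1: VV[1][1]++ -> VV[1]=[0, 1, 0]
Event 3: LOCAL 1: VV[1][1]++ -> VV[1]=[0, 2, 0]
Event 4: SEND 2->1: VV[2][2]++ -> VV[2]=[0, 0, 1], msg_vec=[0, 0, 1]; VV[1]=max(VV[1],msg_vec) then VV[1][1]++ -> VV[1]=[0, 3, 1]
Event 5: SEND 2->1: VV[2][2]++ -> VV[2]=[0, 0, 2], msg_vec=[0, 0, 2]; VV[1]=max(VV[1],msg_vec) then VV[1][1]++ -> VV[1]=[0, 4, 2]
Event 6: LOCAL 1: VV[1][1]++ -> VV[1]=[0, 5, 2]
Event 7: SEND 2->1: VV[2][2]++ -> VV[2]=[0, 0, 3], msg_vec=[0, 0, 3]; VV[1]=max(VV[1],msg_vec) then VV[1][1]++ -> VV[1]=[0, 6, 3]
Event 4 stamp: [0, 0, 1]
Event 6 stamp: [0, 5, 2]
[0, 0, 1] <= [0, 5, 2]? True
[0, 5, 2] <= [0, 0, 1]? False
Relation: before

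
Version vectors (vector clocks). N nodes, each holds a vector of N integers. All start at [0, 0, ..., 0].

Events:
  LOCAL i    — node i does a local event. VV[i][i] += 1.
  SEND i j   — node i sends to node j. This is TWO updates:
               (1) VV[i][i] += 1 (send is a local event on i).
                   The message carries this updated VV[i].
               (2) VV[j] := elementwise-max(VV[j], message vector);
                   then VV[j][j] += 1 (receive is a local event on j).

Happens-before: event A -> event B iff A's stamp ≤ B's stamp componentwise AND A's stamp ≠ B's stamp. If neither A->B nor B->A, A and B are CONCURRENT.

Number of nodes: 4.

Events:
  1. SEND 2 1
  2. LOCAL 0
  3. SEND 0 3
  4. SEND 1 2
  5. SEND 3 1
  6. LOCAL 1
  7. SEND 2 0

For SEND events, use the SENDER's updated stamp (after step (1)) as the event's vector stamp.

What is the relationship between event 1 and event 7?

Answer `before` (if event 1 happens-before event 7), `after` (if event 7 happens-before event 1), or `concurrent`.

Initial: VV[0]=[0, 0, 0, 0]
Initial: VV[1]=[0, 0, 0, 0]
Initial: VV[2]=[0, 0, 0, 0]
Initial: VV[3]=[0, 0, 0, 0]
Event 1: SEND 2->1: VV[2][2]++ -> VV[2]=[0, 0, 1, 0], msg_vec=[0, 0, 1, 0]; VV[1]=max(VV[1],msg_vec) then VV[1][1]++ -> VV[1]=[0, 1, 1, 0]
Event 2: LOCAL 0: VV[0][0]++ -> VV[0]=[1, 0, 0, 0]
Event 3: SEND 0->3: VV[0][0]++ -> VV[0]=[2, 0, 0, 0], msg_vec=[2, 0, 0, 0]; VV[3]=max(VV[3],msg_vec) then VV[3][3]++ -> VV[3]=[2, 0, 0, 1]
Event 4: SEND 1->2: VV[1][1]++ -> VV[1]=[0, 2, 1, 0], msg_vec=[0, 2, 1, 0]; VV[2]=max(VV[2],msg_vec) then VV[2][2]++ -> VV[2]=[0, 2, 2, 0]
Event 5: SEND 3->1: VV[3][3]++ -> VV[3]=[2, 0, 0, 2], msg_vec=[2, 0, 0, 2]; VV[1]=max(VV[1],msg_vec) then VV[1][1]++ -> VV[1]=[2, 3, 1, 2]
Event 6: LOCAL 1: VV[1][1]++ -> VV[1]=[2, 4, 1, 2]
Event 7: SEND 2->0: VV[2][2]++ -> VV[2]=[0, 2, 3, 0], msg_vec=[0, 2, 3, 0]; VV[0]=max(VV[0],msg_vec) then VV[0][0]++ -> VV[0]=[3, 2, 3, 0]
Event 1 stamp: [0, 0, 1, 0]
Event 7 stamp: [0, 2, 3, 0]
[0, 0, 1, 0] <= [0, 2, 3, 0]? True
[0, 2, 3, 0] <= [0, 0, 1, 0]? False
Relation: before

Answer: before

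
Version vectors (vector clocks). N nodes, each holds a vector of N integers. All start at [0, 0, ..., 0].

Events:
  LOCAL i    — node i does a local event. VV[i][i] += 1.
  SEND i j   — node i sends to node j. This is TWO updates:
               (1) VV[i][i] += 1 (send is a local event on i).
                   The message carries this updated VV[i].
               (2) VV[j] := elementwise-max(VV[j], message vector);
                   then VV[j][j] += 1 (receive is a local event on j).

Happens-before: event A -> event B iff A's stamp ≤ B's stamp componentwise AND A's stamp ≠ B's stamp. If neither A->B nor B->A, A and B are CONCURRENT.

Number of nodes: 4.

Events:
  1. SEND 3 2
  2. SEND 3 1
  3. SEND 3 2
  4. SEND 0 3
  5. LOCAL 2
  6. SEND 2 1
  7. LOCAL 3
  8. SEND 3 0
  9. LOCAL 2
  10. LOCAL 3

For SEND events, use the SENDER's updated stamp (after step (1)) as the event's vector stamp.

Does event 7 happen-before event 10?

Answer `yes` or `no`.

Answer: yes

Derivation:
Initial: VV[0]=[0, 0, 0, 0]
Initial: VV[1]=[0, 0, 0, 0]
Initial: VV[2]=[0, 0, 0, 0]
Initial: VV[3]=[0, 0, 0, 0]
Event 1: SEND 3->2: VV[3][3]++ -> VV[3]=[0, 0, 0, 1], msg_vec=[0, 0, 0, 1]; VV[2]=max(VV[2],msg_vec) then VV[2][2]++ -> VV[2]=[0, 0, 1, 1]
Event 2: SEND 3->1: VV[3][3]++ -> VV[3]=[0, 0, 0, 2], msg_vec=[0, 0, 0, 2]; VV[1]=max(VV[1],msg_vec) then VV[1][1]++ -> VV[1]=[0, 1, 0, 2]
Event 3: SEND 3->2: VV[3][3]++ -> VV[3]=[0, 0, 0, 3], msg_vec=[0, 0, 0, 3]; VV[2]=max(VV[2],msg_vec) then VV[2][2]++ -> VV[2]=[0, 0, 2, 3]
Event 4: SEND 0->3: VV[0][0]++ -> VV[0]=[1, 0, 0, 0], msg_vec=[1, 0, 0, 0]; VV[3]=max(VV[3],msg_vec) then VV[3][3]++ -> VV[3]=[1, 0, 0, 4]
Event 5: LOCAL 2: VV[2][2]++ -> VV[2]=[0, 0, 3, 3]
Event 6: SEND 2->1: VV[2][2]++ -> VV[2]=[0, 0, 4, 3], msg_vec=[0, 0, 4, 3]; VV[1]=max(VV[1],msg_vec) then VV[1][1]++ -> VV[1]=[0, 2, 4, 3]
Event 7: LOCAL 3: VV[3][3]++ -> VV[3]=[1, 0, 0, 5]
Event 8: SEND 3->0: VV[3][3]++ -> VV[3]=[1, 0, 0, 6], msg_vec=[1, 0, 0, 6]; VV[0]=max(VV[0],msg_vec) then VV[0][0]++ -> VV[0]=[2, 0, 0, 6]
Event 9: LOCAL 2: VV[2][2]++ -> VV[2]=[0, 0, 5, 3]
Event 10: LOCAL 3: VV[3][3]++ -> VV[3]=[1, 0, 0, 7]
Event 7 stamp: [1, 0, 0, 5]
Event 10 stamp: [1, 0, 0, 7]
[1, 0, 0, 5] <= [1, 0, 0, 7]? True. Equal? False. Happens-before: True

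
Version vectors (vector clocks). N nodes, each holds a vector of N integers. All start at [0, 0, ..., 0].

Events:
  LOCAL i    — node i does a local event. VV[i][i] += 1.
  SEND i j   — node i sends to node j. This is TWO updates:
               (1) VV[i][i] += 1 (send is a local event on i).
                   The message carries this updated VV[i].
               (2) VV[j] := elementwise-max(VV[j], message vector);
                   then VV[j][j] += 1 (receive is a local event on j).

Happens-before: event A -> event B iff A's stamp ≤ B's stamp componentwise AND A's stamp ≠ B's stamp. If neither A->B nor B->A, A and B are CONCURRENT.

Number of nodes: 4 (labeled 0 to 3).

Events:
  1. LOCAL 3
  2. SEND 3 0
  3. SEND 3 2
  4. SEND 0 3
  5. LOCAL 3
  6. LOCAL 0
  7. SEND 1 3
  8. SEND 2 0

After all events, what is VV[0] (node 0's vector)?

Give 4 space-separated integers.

Answer: 4 0 2 3

Derivation:
Initial: VV[0]=[0, 0, 0, 0]
Initial: VV[1]=[0, 0, 0, 0]
Initial: VV[2]=[0, 0, 0, 0]
Initial: VV[3]=[0, 0, 0, 0]
Event 1: LOCAL 3: VV[3][3]++ -> VV[3]=[0, 0, 0, 1]
Event 2: SEND 3->0: VV[3][3]++ -> VV[3]=[0, 0, 0, 2], msg_vec=[0, 0, 0, 2]; VV[0]=max(VV[0],msg_vec) then VV[0][0]++ -> VV[0]=[1, 0, 0, 2]
Event 3: SEND 3->2: VV[3][3]++ -> VV[3]=[0, 0, 0, 3], msg_vec=[0, 0, 0, 3]; VV[2]=max(VV[2],msg_vec) then VV[2][2]++ -> VV[2]=[0, 0, 1, 3]
Event 4: SEND 0->3: VV[0][0]++ -> VV[0]=[2, 0, 0, 2], msg_vec=[2, 0, 0, 2]; VV[3]=max(VV[3],msg_vec) then VV[3][3]++ -> VV[3]=[2, 0, 0, 4]
Event 5: LOCAL 3: VV[3][3]++ -> VV[3]=[2, 0, 0, 5]
Event 6: LOCAL 0: VV[0][0]++ -> VV[0]=[3, 0, 0, 2]
Event 7: SEND 1->3: VV[1][1]++ -> VV[1]=[0, 1, 0, 0], msg_vec=[0, 1, 0, 0]; VV[3]=max(VV[3],msg_vec) then VV[3][3]++ -> VV[3]=[2, 1, 0, 6]
Event 8: SEND 2->0: VV[2][2]++ -> VV[2]=[0, 0, 2, 3], msg_vec=[0, 0, 2, 3]; VV[0]=max(VV[0],msg_vec) then VV[0][0]++ -> VV[0]=[4, 0, 2, 3]
Final vectors: VV[0]=[4, 0, 2, 3]; VV[1]=[0, 1, 0, 0]; VV[2]=[0, 0, 2, 3]; VV[3]=[2, 1, 0, 6]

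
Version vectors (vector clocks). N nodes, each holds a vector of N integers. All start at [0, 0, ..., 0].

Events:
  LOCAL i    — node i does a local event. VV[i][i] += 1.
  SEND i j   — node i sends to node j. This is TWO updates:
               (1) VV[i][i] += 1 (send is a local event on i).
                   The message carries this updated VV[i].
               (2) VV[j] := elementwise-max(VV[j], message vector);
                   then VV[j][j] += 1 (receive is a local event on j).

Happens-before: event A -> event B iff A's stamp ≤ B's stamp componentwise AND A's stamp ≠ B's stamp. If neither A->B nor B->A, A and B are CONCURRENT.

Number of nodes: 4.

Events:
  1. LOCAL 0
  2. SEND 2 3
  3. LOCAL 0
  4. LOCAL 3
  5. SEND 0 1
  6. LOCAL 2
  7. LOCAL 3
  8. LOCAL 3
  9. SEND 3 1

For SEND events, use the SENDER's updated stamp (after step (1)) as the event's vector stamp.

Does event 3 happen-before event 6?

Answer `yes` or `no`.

Answer: no

Derivation:
Initial: VV[0]=[0, 0, 0, 0]
Initial: VV[1]=[0, 0, 0, 0]
Initial: VV[2]=[0, 0, 0, 0]
Initial: VV[3]=[0, 0, 0, 0]
Event 1: LOCAL 0: VV[0][0]++ -> VV[0]=[1, 0, 0, 0]
Event 2: SEND 2->3: VV[2][2]++ -> VV[2]=[0, 0, 1, 0], msg_vec=[0, 0, 1, 0]; VV[3]=max(VV[3],msg_vec) then VV[3][3]++ -> VV[3]=[0, 0, 1, 1]
Event 3: LOCAL 0: VV[0][0]++ -> VV[0]=[2, 0, 0, 0]
Event 4: LOCAL 3: VV[3][3]++ -> VV[3]=[0, 0, 1, 2]
Event 5: SEND 0->1: VV[0][0]++ -> VV[0]=[3, 0, 0, 0], msg_vec=[3, 0, 0, 0]; VV[1]=max(VV[1],msg_vec) then VV[1][1]++ -> VV[1]=[3, 1, 0, 0]
Event 6: LOCAL 2: VV[2][2]++ -> VV[2]=[0, 0, 2, 0]
Event 7: LOCAL 3: VV[3][3]++ -> VV[3]=[0, 0, 1, 3]
Event 8: LOCAL 3: VV[3][3]++ -> VV[3]=[0, 0, 1, 4]
Event 9: SEND 3->1: VV[3][3]++ -> VV[3]=[0, 0, 1, 5], msg_vec=[0, 0, 1, 5]; VV[1]=max(VV[1],msg_vec) then VV[1][1]++ -> VV[1]=[3, 2, 1, 5]
Event 3 stamp: [2, 0, 0, 0]
Event 6 stamp: [0, 0, 2, 0]
[2, 0, 0, 0] <= [0, 0, 2, 0]? False. Equal? False. Happens-before: False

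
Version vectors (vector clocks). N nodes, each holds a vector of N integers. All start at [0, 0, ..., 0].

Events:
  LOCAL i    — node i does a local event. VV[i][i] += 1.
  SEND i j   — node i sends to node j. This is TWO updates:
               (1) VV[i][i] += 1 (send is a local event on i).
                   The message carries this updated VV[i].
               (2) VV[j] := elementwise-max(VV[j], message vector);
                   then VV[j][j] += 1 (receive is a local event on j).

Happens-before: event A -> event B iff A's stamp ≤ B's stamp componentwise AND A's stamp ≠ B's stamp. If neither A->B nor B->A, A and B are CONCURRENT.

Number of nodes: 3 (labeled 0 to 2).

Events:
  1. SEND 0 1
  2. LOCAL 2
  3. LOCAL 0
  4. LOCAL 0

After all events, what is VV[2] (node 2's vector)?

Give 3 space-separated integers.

Answer: 0 0 1

Derivation:
Initial: VV[0]=[0, 0, 0]
Initial: VV[1]=[0, 0, 0]
Initial: VV[2]=[0, 0, 0]
Event 1: SEND 0->1: VV[0][0]++ -> VV[0]=[1, 0, 0], msg_vec=[1, 0, 0]; VV[1]=max(VV[1],msg_vec) then VV[1][1]++ -> VV[1]=[1, 1, 0]
Event 2: LOCAL 2: VV[2][2]++ -> VV[2]=[0, 0, 1]
Event 3: LOCAL 0: VV[0][0]++ -> VV[0]=[2, 0, 0]
Event 4: LOCAL 0: VV[0][0]++ -> VV[0]=[3, 0, 0]
Final vectors: VV[0]=[3, 0, 0]; VV[1]=[1, 1, 0]; VV[2]=[0, 0, 1]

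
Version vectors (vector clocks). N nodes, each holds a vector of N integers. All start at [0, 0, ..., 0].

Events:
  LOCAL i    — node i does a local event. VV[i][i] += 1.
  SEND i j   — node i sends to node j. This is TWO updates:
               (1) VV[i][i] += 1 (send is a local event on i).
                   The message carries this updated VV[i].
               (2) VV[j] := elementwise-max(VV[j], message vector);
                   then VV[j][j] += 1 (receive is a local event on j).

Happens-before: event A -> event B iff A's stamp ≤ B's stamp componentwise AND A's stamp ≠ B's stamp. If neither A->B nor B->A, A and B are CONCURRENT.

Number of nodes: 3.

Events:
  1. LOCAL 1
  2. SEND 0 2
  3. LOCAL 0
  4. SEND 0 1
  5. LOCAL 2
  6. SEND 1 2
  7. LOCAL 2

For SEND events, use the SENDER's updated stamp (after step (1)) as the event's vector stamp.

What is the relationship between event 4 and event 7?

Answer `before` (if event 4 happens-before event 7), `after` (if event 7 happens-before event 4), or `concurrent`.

Initial: VV[0]=[0, 0, 0]
Initial: VV[1]=[0, 0, 0]
Initial: VV[2]=[0, 0, 0]
Event 1: LOCAL 1: VV[1][1]++ -> VV[1]=[0, 1, 0]
Event 2: SEND 0->2: VV[0][0]++ -> VV[0]=[1, 0, 0], msg_vec=[1, 0, 0]; VV[2]=max(VV[2],msg_vec) then VV[2][2]++ -> VV[2]=[1, 0, 1]
Event 3: LOCAL 0: VV[0][0]++ -> VV[0]=[2, 0, 0]
Event 4: SEND 0->1: VV[0][0]++ -> VV[0]=[3, 0, 0], msg_vec=[3, 0, 0]; VV[1]=max(VV[1],msg_vec) then VV[1][1]++ -> VV[1]=[3, 2, 0]
Event 5: LOCAL 2: VV[2][2]++ -> VV[2]=[1, 0, 2]
Event 6: SEND 1->2: VV[1][1]++ -> VV[1]=[3, 3, 0], msg_vec=[3, 3, 0]; VV[2]=max(VV[2],msg_vec) then VV[2][2]++ -> VV[2]=[3, 3, 3]
Event 7: LOCAL 2: VV[2][2]++ -> VV[2]=[3, 3, 4]
Event 4 stamp: [3, 0, 0]
Event 7 stamp: [3, 3, 4]
[3, 0, 0] <= [3, 3, 4]? True
[3, 3, 4] <= [3, 0, 0]? False
Relation: before

Answer: before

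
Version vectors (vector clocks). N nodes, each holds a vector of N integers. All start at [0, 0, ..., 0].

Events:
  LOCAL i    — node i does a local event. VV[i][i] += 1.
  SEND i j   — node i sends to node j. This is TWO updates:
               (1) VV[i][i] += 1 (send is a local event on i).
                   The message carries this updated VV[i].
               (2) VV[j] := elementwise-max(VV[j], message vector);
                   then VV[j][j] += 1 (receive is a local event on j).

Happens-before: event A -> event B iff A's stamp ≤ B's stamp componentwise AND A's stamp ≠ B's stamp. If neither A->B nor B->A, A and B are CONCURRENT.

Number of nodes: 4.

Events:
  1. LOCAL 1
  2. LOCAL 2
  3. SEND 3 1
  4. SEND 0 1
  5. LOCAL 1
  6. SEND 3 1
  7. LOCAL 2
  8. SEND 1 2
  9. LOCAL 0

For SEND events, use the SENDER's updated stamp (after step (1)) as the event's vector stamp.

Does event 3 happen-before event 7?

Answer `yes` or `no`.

Answer: no

Derivation:
Initial: VV[0]=[0, 0, 0, 0]
Initial: VV[1]=[0, 0, 0, 0]
Initial: VV[2]=[0, 0, 0, 0]
Initial: VV[3]=[0, 0, 0, 0]
Event 1: LOCAL 1: VV[1][1]++ -> VV[1]=[0, 1, 0, 0]
Event 2: LOCAL 2: VV[2][2]++ -> VV[2]=[0, 0, 1, 0]
Event 3: SEND 3->1: VV[3][3]++ -> VV[3]=[0, 0, 0, 1], msg_vec=[0, 0, 0, 1]; VV[1]=max(VV[1],msg_vec) then VV[1][1]++ -> VV[1]=[0, 2, 0, 1]
Event 4: SEND 0->1: VV[0][0]++ -> VV[0]=[1, 0, 0, 0], msg_vec=[1, 0, 0, 0]; VV[1]=max(VV[1],msg_vec) then VV[1][1]++ -> VV[1]=[1, 3, 0, 1]
Event 5: LOCAL 1: VV[1][1]++ -> VV[1]=[1, 4, 0, 1]
Event 6: SEND 3->1: VV[3][3]++ -> VV[3]=[0, 0, 0, 2], msg_vec=[0, 0, 0, 2]; VV[1]=max(VV[1],msg_vec) then VV[1][1]++ -> VV[1]=[1, 5, 0, 2]
Event 7: LOCAL 2: VV[2][2]++ -> VV[2]=[0, 0, 2, 0]
Event 8: SEND 1->2: VV[1][1]++ -> VV[1]=[1, 6, 0, 2], msg_vec=[1, 6, 0, 2]; VV[2]=max(VV[2],msg_vec) then VV[2][2]++ -> VV[2]=[1, 6, 3, 2]
Event 9: LOCAL 0: VV[0][0]++ -> VV[0]=[2, 0, 0, 0]
Event 3 stamp: [0, 0, 0, 1]
Event 7 stamp: [0, 0, 2, 0]
[0, 0, 0, 1] <= [0, 0, 2, 0]? False. Equal? False. Happens-before: False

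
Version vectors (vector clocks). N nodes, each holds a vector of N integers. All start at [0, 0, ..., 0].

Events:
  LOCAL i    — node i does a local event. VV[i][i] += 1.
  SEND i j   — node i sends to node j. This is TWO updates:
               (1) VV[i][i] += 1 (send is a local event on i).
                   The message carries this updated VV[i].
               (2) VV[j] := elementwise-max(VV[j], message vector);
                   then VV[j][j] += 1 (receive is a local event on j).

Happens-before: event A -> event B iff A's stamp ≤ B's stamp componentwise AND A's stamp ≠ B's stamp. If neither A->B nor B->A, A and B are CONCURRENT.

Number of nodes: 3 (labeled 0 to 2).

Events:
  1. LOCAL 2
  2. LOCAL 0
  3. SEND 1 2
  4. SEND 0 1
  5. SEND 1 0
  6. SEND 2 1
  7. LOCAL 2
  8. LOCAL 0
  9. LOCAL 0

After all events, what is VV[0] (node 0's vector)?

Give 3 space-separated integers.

Initial: VV[0]=[0, 0, 0]
Initial: VV[1]=[0, 0, 0]
Initial: VV[2]=[0, 0, 0]
Event 1: LOCAL 2: VV[2][2]++ -> VV[2]=[0, 0, 1]
Event 2: LOCAL 0: VV[0][0]++ -> VV[0]=[1, 0, 0]
Event 3: SEND 1->2: VV[1][1]++ -> VV[1]=[0, 1, 0], msg_vec=[0, 1, 0]; VV[2]=max(VV[2],msg_vec) then VV[2][2]++ -> VV[2]=[0, 1, 2]
Event 4: SEND 0->1: VV[0][0]++ -> VV[0]=[2, 0, 0], msg_vec=[2, 0, 0]; VV[1]=max(VV[1],msg_vec) then VV[1][1]++ -> VV[1]=[2, 2, 0]
Event 5: SEND 1->0: VV[1][1]++ -> VV[1]=[2, 3, 0], msg_vec=[2, 3, 0]; VV[0]=max(VV[0],msg_vec) then VV[0][0]++ -> VV[0]=[3, 3, 0]
Event 6: SEND 2->1: VV[2][2]++ -> VV[2]=[0, 1, 3], msg_vec=[0, 1, 3]; VV[1]=max(VV[1],msg_vec) then VV[1][1]++ -> VV[1]=[2, 4, 3]
Event 7: LOCAL 2: VV[2][2]++ -> VV[2]=[0, 1, 4]
Event 8: LOCAL 0: VV[0][0]++ -> VV[0]=[4, 3, 0]
Event 9: LOCAL 0: VV[0][0]++ -> VV[0]=[5, 3, 0]
Final vectors: VV[0]=[5, 3, 0]; VV[1]=[2, 4, 3]; VV[2]=[0, 1, 4]

Answer: 5 3 0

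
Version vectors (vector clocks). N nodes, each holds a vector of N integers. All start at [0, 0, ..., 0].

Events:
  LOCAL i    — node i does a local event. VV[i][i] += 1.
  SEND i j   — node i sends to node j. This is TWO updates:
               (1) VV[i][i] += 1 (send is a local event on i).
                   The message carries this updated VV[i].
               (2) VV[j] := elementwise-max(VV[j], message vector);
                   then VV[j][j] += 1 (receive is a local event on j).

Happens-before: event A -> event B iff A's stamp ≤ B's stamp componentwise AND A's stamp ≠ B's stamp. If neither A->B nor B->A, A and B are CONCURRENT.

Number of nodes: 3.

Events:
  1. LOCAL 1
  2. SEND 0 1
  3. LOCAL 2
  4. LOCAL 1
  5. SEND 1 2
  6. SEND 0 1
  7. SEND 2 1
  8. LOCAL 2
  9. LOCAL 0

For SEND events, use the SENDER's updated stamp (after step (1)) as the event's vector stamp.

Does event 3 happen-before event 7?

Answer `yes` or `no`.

Answer: yes

Derivation:
Initial: VV[0]=[0, 0, 0]
Initial: VV[1]=[0, 0, 0]
Initial: VV[2]=[0, 0, 0]
Event 1: LOCAL 1: VV[1][1]++ -> VV[1]=[0, 1, 0]
Event 2: SEND 0->1: VV[0][0]++ -> VV[0]=[1, 0, 0], msg_vec=[1, 0, 0]; VV[1]=max(VV[1],msg_vec) then VV[1][1]++ -> VV[1]=[1, 2, 0]
Event 3: LOCAL 2: VV[2][2]++ -> VV[2]=[0, 0, 1]
Event 4: LOCAL 1: VV[1][1]++ -> VV[1]=[1, 3, 0]
Event 5: SEND 1->2: VV[1][1]++ -> VV[1]=[1, 4, 0], msg_vec=[1, 4, 0]; VV[2]=max(VV[2],msg_vec) then VV[2][2]++ -> VV[2]=[1, 4, 2]
Event 6: SEND 0->1: VV[0][0]++ -> VV[0]=[2, 0, 0], msg_vec=[2, 0, 0]; VV[1]=max(VV[1],msg_vec) then VV[1][1]++ -> VV[1]=[2, 5, 0]
Event 7: SEND 2->1: VV[2][2]++ -> VV[2]=[1, 4, 3], msg_vec=[1, 4, 3]; VV[1]=max(VV[1],msg_vec) then VV[1][1]++ -> VV[1]=[2, 6, 3]
Event 8: LOCAL 2: VV[2][2]++ -> VV[2]=[1, 4, 4]
Event 9: LOCAL 0: VV[0][0]++ -> VV[0]=[3, 0, 0]
Event 3 stamp: [0, 0, 1]
Event 7 stamp: [1, 4, 3]
[0, 0, 1] <= [1, 4, 3]? True. Equal? False. Happens-before: True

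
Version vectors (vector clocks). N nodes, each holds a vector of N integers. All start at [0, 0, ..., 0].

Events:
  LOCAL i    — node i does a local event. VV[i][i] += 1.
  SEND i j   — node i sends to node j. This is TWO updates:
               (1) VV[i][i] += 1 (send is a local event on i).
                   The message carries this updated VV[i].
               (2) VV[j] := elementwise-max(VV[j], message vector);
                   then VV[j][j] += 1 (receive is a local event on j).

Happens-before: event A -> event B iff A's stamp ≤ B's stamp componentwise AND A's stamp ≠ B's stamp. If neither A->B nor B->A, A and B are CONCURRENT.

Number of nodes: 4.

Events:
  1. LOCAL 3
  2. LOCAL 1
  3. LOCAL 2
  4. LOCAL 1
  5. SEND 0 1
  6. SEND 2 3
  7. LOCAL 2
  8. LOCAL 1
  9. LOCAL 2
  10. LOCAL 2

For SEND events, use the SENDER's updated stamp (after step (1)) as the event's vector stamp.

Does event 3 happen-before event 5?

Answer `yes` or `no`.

Initial: VV[0]=[0, 0, 0, 0]
Initial: VV[1]=[0, 0, 0, 0]
Initial: VV[2]=[0, 0, 0, 0]
Initial: VV[3]=[0, 0, 0, 0]
Event 1: LOCAL 3: VV[3][3]++ -> VV[3]=[0, 0, 0, 1]
Event 2: LOCAL 1: VV[1][1]++ -> VV[1]=[0, 1, 0, 0]
Event 3: LOCAL 2: VV[2][2]++ -> VV[2]=[0, 0, 1, 0]
Event 4: LOCAL 1: VV[1][1]++ -> VV[1]=[0, 2, 0, 0]
Event 5: SEND 0->1: VV[0][0]++ -> VV[0]=[1, 0, 0, 0], msg_vec=[1, 0, 0, 0]; VV[1]=max(VV[1],msg_vec) then VV[1][1]++ -> VV[1]=[1, 3, 0, 0]
Event 6: SEND 2->3: VV[2][2]++ -> VV[2]=[0, 0, 2, 0], msg_vec=[0, 0, 2, 0]; VV[3]=max(VV[3],msg_vec) then VV[3][3]++ -> VV[3]=[0, 0, 2, 2]
Event 7: LOCAL 2: VV[2][2]++ -> VV[2]=[0, 0, 3, 0]
Event 8: LOCAL 1: VV[1][1]++ -> VV[1]=[1, 4, 0, 0]
Event 9: LOCAL 2: VV[2][2]++ -> VV[2]=[0, 0, 4, 0]
Event 10: LOCAL 2: VV[2][2]++ -> VV[2]=[0, 0, 5, 0]
Event 3 stamp: [0, 0, 1, 0]
Event 5 stamp: [1, 0, 0, 0]
[0, 0, 1, 0] <= [1, 0, 0, 0]? False. Equal? False. Happens-before: False

Answer: no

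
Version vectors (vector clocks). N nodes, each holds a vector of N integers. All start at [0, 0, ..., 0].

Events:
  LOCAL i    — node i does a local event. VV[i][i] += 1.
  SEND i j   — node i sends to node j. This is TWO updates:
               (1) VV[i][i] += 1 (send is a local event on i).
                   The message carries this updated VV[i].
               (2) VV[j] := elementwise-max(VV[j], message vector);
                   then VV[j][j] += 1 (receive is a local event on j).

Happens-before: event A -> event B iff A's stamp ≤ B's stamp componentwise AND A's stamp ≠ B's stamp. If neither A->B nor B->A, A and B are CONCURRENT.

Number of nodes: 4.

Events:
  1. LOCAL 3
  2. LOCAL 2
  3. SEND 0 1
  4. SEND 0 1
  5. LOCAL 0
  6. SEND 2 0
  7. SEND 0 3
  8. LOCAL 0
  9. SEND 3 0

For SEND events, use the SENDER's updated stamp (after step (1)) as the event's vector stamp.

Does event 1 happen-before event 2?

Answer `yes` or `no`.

Answer: no

Derivation:
Initial: VV[0]=[0, 0, 0, 0]
Initial: VV[1]=[0, 0, 0, 0]
Initial: VV[2]=[0, 0, 0, 0]
Initial: VV[3]=[0, 0, 0, 0]
Event 1: LOCAL 3: VV[3][3]++ -> VV[3]=[0, 0, 0, 1]
Event 2: LOCAL 2: VV[2][2]++ -> VV[2]=[0, 0, 1, 0]
Event 3: SEND 0->1: VV[0][0]++ -> VV[0]=[1, 0, 0, 0], msg_vec=[1, 0, 0, 0]; VV[1]=max(VV[1],msg_vec) then VV[1][1]++ -> VV[1]=[1, 1, 0, 0]
Event 4: SEND 0->1: VV[0][0]++ -> VV[0]=[2, 0, 0, 0], msg_vec=[2, 0, 0, 0]; VV[1]=max(VV[1],msg_vec) then VV[1][1]++ -> VV[1]=[2, 2, 0, 0]
Event 5: LOCAL 0: VV[0][0]++ -> VV[0]=[3, 0, 0, 0]
Event 6: SEND 2->0: VV[2][2]++ -> VV[2]=[0, 0, 2, 0], msg_vec=[0, 0, 2, 0]; VV[0]=max(VV[0],msg_vec) then VV[0][0]++ -> VV[0]=[4, 0, 2, 0]
Event 7: SEND 0->3: VV[0][0]++ -> VV[0]=[5, 0, 2, 0], msg_vec=[5, 0, 2, 0]; VV[3]=max(VV[3],msg_vec) then VV[3][3]++ -> VV[3]=[5, 0, 2, 2]
Event 8: LOCAL 0: VV[0][0]++ -> VV[0]=[6, 0, 2, 0]
Event 9: SEND 3->0: VV[3][3]++ -> VV[3]=[5, 0, 2, 3], msg_vec=[5, 0, 2, 3]; VV[0]=max(VV[0],msg_vec) then VV[0][0]++ -> VV[0]=[7, 0, 2, 3]
Event 1 stamp: [0, 0, 0, 1]
Event 2 stamp: [0, 0, 1, 0]
[0, 0, 0, 1] <= [0, 0, 1, 0]? False. Equal? False. Happens-before: False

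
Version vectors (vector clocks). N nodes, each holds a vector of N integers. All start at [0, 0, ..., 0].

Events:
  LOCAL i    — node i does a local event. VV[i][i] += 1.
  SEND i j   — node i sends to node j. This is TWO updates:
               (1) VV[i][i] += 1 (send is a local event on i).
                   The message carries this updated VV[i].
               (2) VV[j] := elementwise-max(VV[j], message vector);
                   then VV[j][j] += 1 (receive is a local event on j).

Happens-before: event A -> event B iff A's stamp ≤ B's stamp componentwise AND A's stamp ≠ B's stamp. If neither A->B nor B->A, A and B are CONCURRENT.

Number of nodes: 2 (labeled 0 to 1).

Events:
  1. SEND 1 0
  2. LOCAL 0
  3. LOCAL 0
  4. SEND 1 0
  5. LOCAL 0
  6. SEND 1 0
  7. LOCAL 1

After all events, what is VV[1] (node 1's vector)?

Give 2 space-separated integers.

Initial: VV[0]=[0, 0]
Initial: VV[1]=[0, 0]
Event 1: SEND 1->0: VV[1][1]++ -> VV[1]=[0, 1], msg_vec=[0, 1]; VV[0]=max(VV[0],msg_vec) then VV[0][0]++ -> VV[0]=[1, 1]
Event 2: LOCAL 0: VV[0][0]++ -> VV[0]=[2, 1]
Event 3: LOCAL 0: VV[0][0]++ -> VV[0]=[3, 1]
Event 4: SEND 1->0: VV[1][1]++ -> VV[1]=[0, 2], msg_vec=[0, 2]; VV[0]=max(VV[0],msg_vec) then VV[0][0]++ -> VV[0]=[4, 2]
Event 5: LOCAL 0: VV[0][0]++ -> VV[0]=[5, 2]
Event 6: SEND 1->0: VV[1][1]++ -> VV[1]=[0, 3], msg_vec=[0, 3]; VV[0]=max(VV[0],msg_vec) then VV[0][0]++ -> VV[0]=[6, 3]
Event 7: LOCAL 1: VV[1][1]++ -> VV[1]=[0, 4]
Final vectors: VV[0]=[6, 3]; VV[1]=[0, 4]

Answer: 0 4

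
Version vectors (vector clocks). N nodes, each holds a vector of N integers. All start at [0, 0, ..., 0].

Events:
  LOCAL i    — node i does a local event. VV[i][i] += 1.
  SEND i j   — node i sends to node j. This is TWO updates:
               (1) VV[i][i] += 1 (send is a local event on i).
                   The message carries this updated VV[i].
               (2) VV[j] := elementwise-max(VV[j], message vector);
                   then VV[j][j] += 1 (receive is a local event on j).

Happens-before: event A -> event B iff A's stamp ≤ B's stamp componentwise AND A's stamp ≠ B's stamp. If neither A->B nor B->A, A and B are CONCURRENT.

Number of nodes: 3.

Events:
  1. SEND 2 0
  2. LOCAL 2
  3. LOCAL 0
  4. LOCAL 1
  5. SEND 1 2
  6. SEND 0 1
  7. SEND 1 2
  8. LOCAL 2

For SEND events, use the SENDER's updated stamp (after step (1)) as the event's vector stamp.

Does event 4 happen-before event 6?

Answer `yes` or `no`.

Answer: no

Derivation:
Initial: VV[0]=[0, 0, 0]
Initial: VV[1]=[0, 0, 0]
Initial: VV[2]=[0, 0, 0]
Event 1: SEND 2->0: VV[2][2]++ -> VV[2]=[0, 0, 1], msg_vec=[0, 0, 1]; VV[0]=max(VV[0],msg_vec) then VV[0][0]++ -> VV[0]=[1, 0, 1]
Event 2: LOCAL 2: VV[2][2]++ -> VV[2]=[0, 0, 2]
Event 3: LOCAL 0: VV[0][0]++ -> VV[0]=[2, 0, 1]
Event 4: LOCAL 1: VV[1][1]++ -> VV[1]=[0, 1, 0]
Event 5: SEND 1->2: VV[1][1]++ -> VV[1]=[0, 2, 0], msg_vec=[0, 2, 0]; VV[2]=max(VV[2],msg_vec) then VV[2][2]++ -> VV[2]=[0, 2, 3]
Event 6: SEND 0->1: VV[0][0]++ -> VV[0]=[3, 0, 1], msg_vec=[3, 0, 1]; VV[1]=max(VV[1],msg_vec) then VV[1][1]++ -> VV[1]=[3, 3, 1]
Event 7: SEND 1->2: VV[1][1]++ -> VV[1]=[3, 4, 1], msg_vec=[3, 4, 1]; VV[2]=max(VV[2],msg_vec) then VV[2][2]++ -> VV[2]=[3, 4, 4]
Event 8: LOCAL 2: VV[2][2]++ -> VV[2]=[3, 4, 5]
Event 4 stamp: [0, 1, 0]
Event 6 stamp: [3, 0, 1]
[0, 1, 0] <= [3, 0, 1]? False. Equal? False. Happens-before: False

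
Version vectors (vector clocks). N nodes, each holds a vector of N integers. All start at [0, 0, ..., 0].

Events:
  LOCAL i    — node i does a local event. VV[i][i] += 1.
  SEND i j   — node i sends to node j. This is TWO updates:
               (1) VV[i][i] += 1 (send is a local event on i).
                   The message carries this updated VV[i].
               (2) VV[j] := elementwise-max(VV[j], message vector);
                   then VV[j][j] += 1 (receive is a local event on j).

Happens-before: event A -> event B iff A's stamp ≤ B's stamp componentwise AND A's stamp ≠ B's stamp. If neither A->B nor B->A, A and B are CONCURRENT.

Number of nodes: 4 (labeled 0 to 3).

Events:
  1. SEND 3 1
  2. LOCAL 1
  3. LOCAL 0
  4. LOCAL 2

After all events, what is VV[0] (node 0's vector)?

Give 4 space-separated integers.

Answer: 1 0 0 0

Derivation:
Initial: VV[0]=[0, 0, 0, 0]
Initial: VV[1]=[0, 0, 0, 0]
Initial: VV[2]=[0, 0, 0, 0]
Initial: VV[3]=[0, 0, 0, 0]
Event 1: SEND 3->1: VV[3][3]++ -> VV[3]=[0, 0, 0, 1], msg_vec=[0, 0, 0, 1]; VV[1]=max(VV[1],msg_vec) then VV[1][1]++ -> VV[1]=[0, 1, 0, 1]
Event 2: LOCAL 1: VV[1][1]++ -> VV[1]=[0, 2, 0, 1]
Event 3: LOCAL 0: VV[0][0]++ -> VV[0]=[1, 0, 0, 0]
Event 4: LOCAL 2: VV[2][2]++ -> VV[2]=[0, 0, 1, 0]
Final vectors: VV[0]=[1, 0, 0, 0]; VV[1]=[0, 2, 0, 1]; VV[2]=[0, 0, 1, 0]; VV[3]=[0, 0, 0, 1]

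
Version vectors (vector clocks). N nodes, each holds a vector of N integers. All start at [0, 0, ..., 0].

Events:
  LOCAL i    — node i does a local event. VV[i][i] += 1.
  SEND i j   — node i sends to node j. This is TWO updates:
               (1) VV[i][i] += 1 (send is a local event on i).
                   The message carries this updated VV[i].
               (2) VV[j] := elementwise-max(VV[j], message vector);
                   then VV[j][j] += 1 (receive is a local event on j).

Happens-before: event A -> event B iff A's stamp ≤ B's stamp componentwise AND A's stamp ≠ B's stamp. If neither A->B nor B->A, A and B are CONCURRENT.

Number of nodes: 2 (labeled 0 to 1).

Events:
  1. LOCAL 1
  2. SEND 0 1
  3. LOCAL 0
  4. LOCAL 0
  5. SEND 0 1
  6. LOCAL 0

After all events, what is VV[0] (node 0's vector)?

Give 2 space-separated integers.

Initial: VV[0]=[0, 0]
Initial: VV[1]=[0, 0]
Event 1: LOCAL 1: VV[1][1]++ -> VV[1]=[0, 1]
Event 2: SEND 0->1: VV[0][0]++ -> VV[0]=[1, 0], msg_vec=[1, 0]; VV[1]=max(VV[1],msg_vec) then VV[1][1]++ -> VV[1]=[1, 2]
Event 3: LOCAL 0: VV[0][0]++ -> VV[0]=[2, 0]
Event 4: LOCAL 0: VV[0][0]++ -> VV[0]=[3, 0]
Event 5: SEND 0->1: VV[0][0]++ -> VV[0]=[4, 0], msg_vec=[4, 0]; VV[1]=max(VV[1],msg_vec) then VV[1][1]++ -> VV[1]=[4, 3]
Event 6: LOCAL 0: VV[0][0]++ -> VV[0]=[5, 0]
Final vectors: VV[0]=[5, 0]; VV[1]=[4, 3]

Answer: 5 0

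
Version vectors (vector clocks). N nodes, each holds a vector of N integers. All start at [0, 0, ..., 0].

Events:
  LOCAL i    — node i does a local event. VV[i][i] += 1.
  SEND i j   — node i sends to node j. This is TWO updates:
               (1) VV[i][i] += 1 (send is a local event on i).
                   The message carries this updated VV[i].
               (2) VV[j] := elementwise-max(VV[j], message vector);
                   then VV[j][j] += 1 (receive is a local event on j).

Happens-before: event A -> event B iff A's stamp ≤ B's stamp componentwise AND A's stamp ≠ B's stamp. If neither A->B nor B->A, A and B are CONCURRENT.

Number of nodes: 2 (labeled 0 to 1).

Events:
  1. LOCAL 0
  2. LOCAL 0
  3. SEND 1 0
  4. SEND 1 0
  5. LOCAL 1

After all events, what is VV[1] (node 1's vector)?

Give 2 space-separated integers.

Initial: VV[0]=[0, 0]
Initial: VV[1]=[0, 0]
Event 1: LOCAL 0: VV[0][0]++ -> VV[0]=[1, 0]
Event 2: LOCAL 0: VV[0][0]++ -> VV[0]=[2, 0]
Event 3: SEND 1->0: VV[1][1]++ -> VV[1]=[0, 1], msg_vec=[0, 1]; VV[0]=max(VV[0],msg_vec) then VV[0][0]++ -> VV[0]=[3, 1]
Event 4: SEND 1->0: VV[1][1]++ -> VV[1]=[0, 2], msg_vec=[0, 2]; VV[0]=max(VV[0],msg_vec) then VV[0][0]++ -> VV[0]=[4, 2]
Event 5: LOCAL 1: VV[1][1]++ -> VV[1]=[0, 3]
Final vectors: VV[0]=[4, 2]; VV[1]=[0, 3]

Answer: 0 3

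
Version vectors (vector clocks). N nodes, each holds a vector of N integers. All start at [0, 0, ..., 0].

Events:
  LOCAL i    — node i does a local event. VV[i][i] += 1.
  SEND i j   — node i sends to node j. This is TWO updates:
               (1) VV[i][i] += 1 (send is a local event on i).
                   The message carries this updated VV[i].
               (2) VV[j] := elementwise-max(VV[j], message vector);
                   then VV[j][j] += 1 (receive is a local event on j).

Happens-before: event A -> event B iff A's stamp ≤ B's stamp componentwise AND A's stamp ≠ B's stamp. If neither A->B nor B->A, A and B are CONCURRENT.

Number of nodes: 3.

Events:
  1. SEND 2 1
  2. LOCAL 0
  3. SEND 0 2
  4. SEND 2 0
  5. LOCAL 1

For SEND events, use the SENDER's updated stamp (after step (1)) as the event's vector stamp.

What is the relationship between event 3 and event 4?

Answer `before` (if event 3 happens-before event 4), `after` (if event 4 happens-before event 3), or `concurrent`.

Initial: VV[0]=[0, 0, 0]
Initial: VV[1]=[0, 0, 0]
Initial: VV[2]=[0, 0, 0]
Event 1: SEND 2->1: VV[2][2]++ -> VV[2]=[0, 0, 1], msg_vec=[0, 0, 1]; VV[1]=max(VV[1],msg_vec) then VV[1][1]++ -> VV[1]=[0, 1, 1]
Event 2: LOCAL 0: VV[0][0]++ -> VV[0]=[1, 0, 0]
Event 3: SEND 0->2: VV[0][0]++ -> VV[0]=[2, 0, 0], msg_vec=[2, 0, 0]; VV[2]=max(VV[2],msg_vec) then VV[2][2]++ -> VV[2]=[2, 0, 2]
Event 4: SEND 2->0: VV[2][2]++ -> VV[2]=[2, 0, 3], msg_vec=[2, 0, 3]; VV[0]=max(VV[0],msg_vec) then VV[0][0]++ -> VV[0]=[3, 0, 3]
Event 5: LOCAL 1: VV[1][1]++ -> VV[1]=[0, 2, 1]
Event 3 stamp: [2, 0, 0]
Event 4 stamp: [2, 0, 3]
[2, 0, 0] <= [2, 0, 3]? True
[2, 0, 3] <= [2, 0, 0]? False
Relation: before

Answer: before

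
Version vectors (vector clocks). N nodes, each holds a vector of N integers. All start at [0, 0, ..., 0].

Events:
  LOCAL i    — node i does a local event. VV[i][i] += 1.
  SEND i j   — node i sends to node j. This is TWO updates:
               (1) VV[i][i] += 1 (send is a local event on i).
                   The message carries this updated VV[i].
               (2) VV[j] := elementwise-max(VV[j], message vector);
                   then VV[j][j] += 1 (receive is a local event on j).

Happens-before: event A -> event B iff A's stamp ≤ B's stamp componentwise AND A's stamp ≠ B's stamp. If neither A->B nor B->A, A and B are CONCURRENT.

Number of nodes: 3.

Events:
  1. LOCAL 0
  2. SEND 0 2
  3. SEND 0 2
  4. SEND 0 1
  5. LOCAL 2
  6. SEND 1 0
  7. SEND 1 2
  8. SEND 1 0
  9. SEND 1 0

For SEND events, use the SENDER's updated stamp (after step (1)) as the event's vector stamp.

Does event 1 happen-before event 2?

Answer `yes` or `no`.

Initial: VV[0]=[0, 0, 0]
Initial: VV[1]=[0, 0, 0]
Initial: VV[2]=[0, 0, 0]
Event 1: LOCAL 0: VV[0][0]++ -> VV[0]=[1, 0, 0]
Event 2: SEND 0->2: VV[0][0]++ -> VV[0]=[2, 0, 0], msg_vec=[2, 0, 0]; VV[2]=max(VV[2],msg_vec) then VV[2][2]++ -> VV[2]=[2, 0, 1]
Event 3: SEND 0->2: VV[0][0]++ -> VV[0]=[3, 0, 0], msg_vec=[3, 0, 0]; VV[2]=max(VV[2],msg_vec) then VV[2][2]++ -> VV[2]=[3, 0, 2]
Event 4: SEND 0->1: VV[0][0]++ -> VV[0]=[4, 0, 0], msg_vec=[4, 0, 0]; VV[1]=max(VV[1],msg_vec) then VV[1][1]++ -> VV[1]=[4, 1, 0]
Event 5: LOCAL 2: VV[2][2]++ -> VV[2]=[3, 0, 3]
Event 6: SEND 1->0: VV[1][1]++ -> VV[1]=[4, 2, 0], msg_vec=[4, 2, 0]; VV[0]=max(VV[0],msg_vec) then VV[0][0]++ -> VV[0]=[5, 2, 0]
Event 7: SEND 1->2: VV[1][1]++ -> VV[1]=[4, 3, 0], msg_vec=[4, 3, 0]; VV[2]=max(VV[2],msg_vec) then VV[2][2]++ -> VV[2]=[4, 3, 4]
Event 8: SEND 1->0: VV[1][1]++ -> VV[1]=[4, 4, 0], msg_vec=[4, 4, 0]; VV[0]=max(VV[0],msg_vec) then VV[0][0]++ -> VV[0]=[6, 4, 0]
Event 9: SEND 1->0: VV[1][1]++ -> VV[1]=[4, 5, 0], msg_vec=[4, 5, 0]; VV[0]=max(VV[0],msg_vec) then VV[0][0]++ -> VV[0]=[7, 5, 0]
Event 1 stamp: [1, 0, 0]
Event 2 stamp: [2, 0, 0]
[1, 0, 0] <= [2, 0, 0]? True. Equal? False. Happens-before: True

Answer: yes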